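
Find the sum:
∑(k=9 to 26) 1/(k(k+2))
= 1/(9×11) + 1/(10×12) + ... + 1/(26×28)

Partial fractions: 1/(k(k+2)) = (1/2)[1/k - 1/(k+2)]
Telescoping leaves the first two and last two terms:
= (1/2)[1/9 + 1/10 - 1/27 - 1/28]
= 523/7560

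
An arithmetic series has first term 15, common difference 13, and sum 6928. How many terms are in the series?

Using S = n/2 × [2a + (n-1)d]
6928 = n/2 × [2(15) + (n-1)(13)]
6928 = n/2 × [30 + 13n - 13]
13856 = n × [17 + 13n]
13n² + (17)n - 13856 = 0
Discriminant: Δ = (17)² - 4(13)(-13856) = 289 + 720512 = 720801
√Δ = 849
n = [-(17) + √Δ] / (2·13) = (-17 + 849) / 26 = 832 / 26 = 32
(The negative root is discarded since n must be a positive integer.)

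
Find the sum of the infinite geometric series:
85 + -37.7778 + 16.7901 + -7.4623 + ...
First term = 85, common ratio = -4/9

For |r| < 1, S = a / (1 - r)
S = 85 / (1 - (-4/9))
S = 85 / (13/9)
S = 765/13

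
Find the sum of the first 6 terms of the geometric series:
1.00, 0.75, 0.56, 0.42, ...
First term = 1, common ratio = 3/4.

Sₙ = a(1 - rⁿ) / (1 - r)
S_6 = 1(1 - (3/4)^6) / (1 - (3/4))
S_6 = 1(1 - (729/4096)) / (1/4)
S_6 = 3367/1024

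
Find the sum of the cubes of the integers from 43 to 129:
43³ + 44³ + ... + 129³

Use ∑_{k=1}^{n} k³ = [n(n+1)/2]², then subtract the first 42 terms.
∑_{k=1}^{129} k³ = [129×130/2]² = 8385² = 70308225
∑_{k=1}^{42} k³ = [42×43/2]² = 903² = 815409
∑_{k=43}^{129} k³ = 70308225 - 815409 = 69492816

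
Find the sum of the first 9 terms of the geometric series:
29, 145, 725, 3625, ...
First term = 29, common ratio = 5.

Sₙ = a(1 - rⁿ) / (1 - r)
S_9 = 29(1 - 5^9) / (1 - 5)
S_9 = 29(1 - 1953125) / (-4)
S_9 = 14160149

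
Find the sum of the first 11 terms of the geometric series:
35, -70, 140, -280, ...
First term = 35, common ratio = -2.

Sₙ = a(1 - rⁿ) / (1 - r)
S_11 = 35(1 - (-2)^11) / (1 - (-2))
S_11 = 35(1 - (-2048)) / (3)
S_11 = 23905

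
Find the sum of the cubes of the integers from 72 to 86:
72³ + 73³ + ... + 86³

Use ∑_{k=1}^{n} k³ = [n(n+1)/2]², then subtract the first 71 terms.
∑_{k=1}^{86} k³ = [86×87/2]² = 3741² = 13995081
∑_{k=1}^{71} k³ = [71×72/2]² = 2556² = 6533136
∑_{k=72}^{86} k³ = 13995081 - 6533136 = 7461945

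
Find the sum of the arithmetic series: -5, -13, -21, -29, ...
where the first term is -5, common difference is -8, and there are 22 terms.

Sₙ = n/2 × (first + last)
Last term = a + (n-1)d = -5 + (22-1)×(-8) = -173
S_22 = 22/2 × (-5 + (-173))
S_22 = 22/2 × (-178) = -1958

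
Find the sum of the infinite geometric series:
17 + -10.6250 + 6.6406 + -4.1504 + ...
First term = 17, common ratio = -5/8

For |r| < 1, S = a / (1 - r)
S = 17 / (1 - (-5/8))
S = 17 / (13/8)
S = 136/13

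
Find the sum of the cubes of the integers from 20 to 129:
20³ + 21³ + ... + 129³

Use ∑_{k=1}^{n} k³ = [n(n+1)/2]², then subtract the first 19 terms.
∑_{k=1}^{129} k³ = [129×130/2]² = 8385² = 70308225
∑_{k=1}^{19} k³ = [19×20/2]² = 190² = 36100
∑_{k=20}^{129} k³ = 70308225 - 36100 = 70272125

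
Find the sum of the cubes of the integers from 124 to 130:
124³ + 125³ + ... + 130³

Use ∑_{k=1}^{n} k³ = [n(n+1)/2]², then subtract the first 123 terms.
∑_{k=1}^{130} k³ = [130×131/2]² = 8515² = 72505225
∑_{k=1}^{123} k³ = [123×124/2]² = 7626² = 58155876
∑_{k=124}^{130} k³ = 72505225 - 58155876 = 14349349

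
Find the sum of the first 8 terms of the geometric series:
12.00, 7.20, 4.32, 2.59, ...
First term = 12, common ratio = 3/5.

Sₙ = a(1 - rⁿ) / (1 - r)
S_8 = 12(1 - (3/5)^8) / (1 - (3/5))
S_8 = 12(1 - (6561/390625)) / (2/5)
S_8 = 2304384/78125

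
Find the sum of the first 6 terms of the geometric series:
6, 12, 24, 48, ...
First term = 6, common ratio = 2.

Sₙ = a(1 - rⁿ) / (1 - r)
S_6 = 6(1 - 2^6) / (1 - 2)
S_6 = 6(1 - 64) / (-1)
S_6 = 378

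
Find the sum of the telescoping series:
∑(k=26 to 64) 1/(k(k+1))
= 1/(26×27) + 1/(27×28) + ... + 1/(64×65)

Partial fractions: 1/(k(k+1)) = 1/k - 1/(k+1)
The series telescopes:
= (1/26 - 1/27) + (1/27 - 1/28) + ... + (1/64 - 1/65)
= 1/26 - 1/65
= 3/130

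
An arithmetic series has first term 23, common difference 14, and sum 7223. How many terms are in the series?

Using S = n/2 × [2a + (n-1)d]
7223 = n/2 × [2(23) + (n-1)(14)]
7223 = n/2 × [46 + 14n - 14]
14446 = n × [32 + 14n]
14n² + (32)n - 14446 = 0
Discriminant: Δ = (32)² - 4(14)(-14446) = 1024 + 808976 = 810000
√Δ = 900
n = [-(32) + √Δ] / (2·14) = (-32 + 900) / 28 = 868 / 28 = 31
(The negative root is discarded since n must be a positive integer.)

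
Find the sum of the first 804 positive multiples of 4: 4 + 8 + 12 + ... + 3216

Factor out 4: = 4(1 + 2 + ... + 804) = 4 × n(n+1)/2
= 4 × 804×805/2
= 4 × 323610
= 1294440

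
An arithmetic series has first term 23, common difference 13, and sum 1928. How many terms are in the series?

Using S = n/2 × [2a + (n-1)d]
1928 = n/2 × [2(23) + (n-1)(13)]
1928 = n/2 × [46 + 13n - 13]
3856 = n × [33 + 13n]
13n² + (33)n - 3856 = 0
Discriminant: Δ = (33)² - 4(13)(-3856) = 1089 + 200512 = 201601
√Δ = 449
n = [-(33) + √Δ] / (2·13) = (-33 + 449) / 26 = 416 / 26 = 16
(The negative root is discarded since n must be a positive integer.)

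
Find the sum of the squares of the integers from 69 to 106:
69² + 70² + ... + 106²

Use ∑_{k=1}^{n} k² = n(n+1)(2n+1)/6, then subtract the first 68 terms.
∑_{k=1}^{106} k² = 106×107×213/6 = 402641
∑_{k=1}^{68} k² = 68×69×137/6 = 107134
∑_{k=69}^{106} k² = 402641 - 107134 = 295507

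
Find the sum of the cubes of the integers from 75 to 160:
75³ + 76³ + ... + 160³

Use ∑_{k=1}^{n} k³ = [n(n+1)/2]², then subtract the first 74 terms.
∑_{k=1}^{160} k³ = [160×161/2]² = 12880² = 165894400
∑_{k=1}^{74} k³ = [74×75/2]² = 2775² = 7700625
∑_{k=75}^{160} k³ = 165894400 - 7700625 = 158193775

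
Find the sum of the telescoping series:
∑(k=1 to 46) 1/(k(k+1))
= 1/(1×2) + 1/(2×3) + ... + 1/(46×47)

Partial fractions: 1/(k(k+1)) = 1/k - 1/(k+1)
The series telescopes:
= (1/1 - 1/2) + (1/2 - 1/3) + ... + (1/46 - 1/47)
= 1/1 - 1/47
= 46/47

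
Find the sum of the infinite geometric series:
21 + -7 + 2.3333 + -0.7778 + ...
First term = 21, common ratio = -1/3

For |r| < 1, S = a / (1 - r)
S = 21 / (1 - (-1/3))
S = 21 / (4/3)
S = 63/4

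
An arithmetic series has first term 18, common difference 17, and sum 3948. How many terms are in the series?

Using S = n/2 × [2a + (n-1)d]
3948 = n/2 × [2(18) + (n-1)(17)]
3948 = n/2 × [36 + 17n - 17]
7896 = n × [19 + 17n]
17n² + (19)n - 7896 = 0
Discriminant: Δ = (19)² - 4(17)(-7896) = 361 + 536928 = 537289
√Δ = 733
n = [-(19) + √Δ] / (2·17) = (-19 + 733) / 34 = 714 / 34 = 21
(The negative root is discarded since n must be a positive integer.)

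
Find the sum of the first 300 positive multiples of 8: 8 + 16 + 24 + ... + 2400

Factor out 8: = 8(1 + 2 + ... + 300) = 8 × n(n+1)/2
= 8 × 300×301/2
= 8 × 45150
= 361200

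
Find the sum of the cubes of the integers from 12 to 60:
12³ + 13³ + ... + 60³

Use ∑_{k=1}^{n} k³ = [n(n+1)/2]², then subtract the first 11 terms.
∑_{k=1}^{60} k³ = [60×61/2]² = 1830² = 3348900
∑_{k=1}^{11} k³ = [11×12/2]² = 66² = 4356
∑_{k=12}^{60} k³ = 3348900 - 4356 = 3344544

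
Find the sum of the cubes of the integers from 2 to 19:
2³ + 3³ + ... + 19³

Use ∑_{k=1}^{n} k³ = [n(n+1)/2]², then subtract the first 1 terms.
∑_{k=1}^{19} k³ = [19×20/2]² = 190² = 36100
∑_{k=1}^{1} k³ = [1×2/2]² = 1² = 1
∑_{k=2}^{19} k³ = 36100 - 1 = 36099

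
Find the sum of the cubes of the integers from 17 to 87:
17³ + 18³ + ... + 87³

Use ∑_{k=1}^{n} k³ = [n(n+1)/2]², then subtract the first 16 terms.
∑_{k=1}^{87} k³ = [87×88/2]² = 3828² = 14653584
∑_{k=1}^{16} k³ = [16×17/2]² = 136² = 18496
∑_{k=17}^{87} k³ = 14653584 - 18496 = 14635088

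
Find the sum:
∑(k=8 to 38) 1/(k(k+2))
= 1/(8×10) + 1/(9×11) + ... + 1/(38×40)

Partial fractions: 1/(k(k+2)) = (1/2)[1/k - 1/(k+2)]
Telescoping leaves the first two and last two terms:
= (1/2)[1/8 + 1/9 - 1/39 - 1/40]
= 217/2340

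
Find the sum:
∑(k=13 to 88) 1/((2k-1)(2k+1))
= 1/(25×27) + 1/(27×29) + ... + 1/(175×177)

Partial fractions: 1/((2k-1)(2k+1)) = (1/2)[1/(2k-1) - 1/(2k+1)]
The series telescopes:
= (1/2)[1/25 - 1/177]
= 76/4425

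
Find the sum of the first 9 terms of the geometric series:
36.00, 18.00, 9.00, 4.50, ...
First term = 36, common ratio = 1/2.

Sₙ = a(1 - rⁿ) / (1 - r)
S_9 = 36(1 - (1/2)^9) / (1 - (1/2))
S_9 = 36(1 - (1/512)) / (1/2)
S_9 = 4599/64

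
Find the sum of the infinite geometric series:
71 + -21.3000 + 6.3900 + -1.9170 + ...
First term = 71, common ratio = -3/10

For |r| < 1, S = a / (1 - r)
S = 71 / (1 - (-3/10))
S = 71 / (13/10)
S = 710/13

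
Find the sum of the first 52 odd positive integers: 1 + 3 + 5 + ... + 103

Sum of first n odd numbers = n²
= 52²
= 2704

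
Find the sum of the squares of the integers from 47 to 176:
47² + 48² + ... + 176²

Use ∑_{k=1}^{n} k² = n(n+1)(2n+1)/6, then subtract the first 46 terms.
∑_{k=1}^{176} k² = 176×177×353/6 = 1832776
∑_{k=1}^{46} k² = 46×47×93/6 = 33511
∑_{k=47}^{176} k² = 1832776 - 33511 = 1799265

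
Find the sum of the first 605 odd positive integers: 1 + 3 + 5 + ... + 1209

Sum of first n odd numbers = n²
= 605²
= 366025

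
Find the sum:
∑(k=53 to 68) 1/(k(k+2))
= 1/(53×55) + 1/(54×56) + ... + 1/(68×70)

Partial fractions: 1/(k(k+2)) = (1/2)[1/k - 1/(k+2)]
Telescoping leaves the first two and last two terms:
= (1/2)[1/53 + 1/54 - 1/69 - 1/70]
= 4958/1151955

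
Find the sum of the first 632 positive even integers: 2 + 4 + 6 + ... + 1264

Sum of first n even numbers = n(n+1)
= 632×633
= 400056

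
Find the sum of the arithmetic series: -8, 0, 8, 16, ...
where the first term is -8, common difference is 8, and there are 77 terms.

Sₙ = n/2 × (first + last)
Last term = a + (n-1)d = -8 + (77-1)×8 = 600
S_77 = 77/2 × (-8 + 600)
S_77 = 77/2 × 592 = 22792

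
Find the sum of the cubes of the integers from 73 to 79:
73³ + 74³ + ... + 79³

Use ∑_{k=1}^{n} k³ = [n(n+1)/2]², then subtract the first 72 terms.
∑_{k=1}^{79} k³ = [79×80/2]² = 3160² = 9985600
∑_{k=1}^{72} k³ = [72×73/2]² = 2628² = 6906384
∑_{k=73}^{79} k³ = 9985600 - 6906384 = 3079216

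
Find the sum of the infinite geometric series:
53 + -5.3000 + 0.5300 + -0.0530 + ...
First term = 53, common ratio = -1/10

For |r| < 1, S = a / (1 - r)
S = 53 / (1 - (-1/10))
S = 53 / (11/10)
S = 530/11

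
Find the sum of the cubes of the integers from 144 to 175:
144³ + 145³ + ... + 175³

Use ∑_{k=1}^{n} k³ = [n(n+1)/2]², then subtract the first 143 terms.
∑_{k=1}^{175} k³ = [175×176/2]² = 15400² = 237160000
∑_{k=1}^{143} k³ = [143×144/2]² = 10296² = 106007616
∑_{k=144}^{175} k³ = 237160000 - 106007616 = 131152384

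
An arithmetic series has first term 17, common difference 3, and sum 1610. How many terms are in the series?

Using S = n/2 × [2a + (n-1)d]
1610 = n/2 × [2(17) + (n-1)(3)]
1610 = n/2 × [34 + 3n - 3]
3220 = n × [31 + 3n]
3n² + (31)n - 3220 = 0
Discriminant: Δ = (31)² - 4(3)(-3220) = 961 + 38640 = 39601
√Δ = 199
n = [-(31) + √Δ] / (2·3) = (-31 + 199) / 6 = 168 / 6 = 28
(The negative root is discarded since n must be a positive integer.)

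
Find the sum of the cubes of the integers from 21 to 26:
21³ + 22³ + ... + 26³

Use ∑_{k=1}^{n} k³ = [n(n+1)/2]², then subtract the first 20 terms.
∑_{k=1}^{26} k³ = [26×27/2]² = 351² = 123201
∑_{k=1}^{20} k³ = [20×21/2]² = 210² = 44100
∑_{k=21}^{26} k³ = 123201 - 44100 = 79101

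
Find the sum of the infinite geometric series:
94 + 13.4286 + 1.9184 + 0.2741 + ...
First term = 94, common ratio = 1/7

For |r| < 1, S = a / (1 - r)
S = 94 / (1 - (1/7))
S = 94 / (6/7)
S = 329/3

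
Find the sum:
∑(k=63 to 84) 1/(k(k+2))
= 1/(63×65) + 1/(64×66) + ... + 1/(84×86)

Partial fractions: 1/(k(k+2)) = (1/2)[1/k - 1/(k+2)]
Telescoping leaves the first two and last two terms:
= (1/2)[1/63 + 1/64 - 1/85 - 1/86]
= 119449/29473920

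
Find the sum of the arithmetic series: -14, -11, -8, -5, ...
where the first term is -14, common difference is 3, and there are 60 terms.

Sₙ = n/2 × (first + last)
Last term = a + (n-1)d = -14 + (60-1)×3 = 163
S_60 = 60/2 × (-14 + 163)
S_60 = 60/2 × 149 = 4470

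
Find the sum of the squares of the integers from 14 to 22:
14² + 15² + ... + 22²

Use ∑_{k=1}^{n} k² = n(n+1)(2n+1)/6, then subtract the first 13 terms.
∑_{k=1}^{22} k² = 22×23×45/6 = 3795
∑_{k=1}^{13} k² = 13×14×27/6 = 819
∑_{k=14}^{22} k² = 3795 - 819 = 2976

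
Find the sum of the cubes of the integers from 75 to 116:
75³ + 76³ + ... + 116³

Use ∑_{k=1}^{n} k³ = [n(n+1)/2]², then subtract the first 74 terms.
∑_{k=1}^{116} k³ = [116×117/2]² = 6786² = 46049796
∑_{k=1}^{74} k³ = [74×75/2]² = 2775² = 7700625
∑_{k=75}^{116} k³ = 46049796 - 7700625 = 38349171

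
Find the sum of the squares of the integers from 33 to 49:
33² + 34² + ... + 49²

Use ∑_{k=1}^{n} k² = n(n+1)(2n+1)/6, then subtract the first 32 terms.
∑_{k=1}^{49} k² = 49×50×99/6 = 40425
∑_{k=1}^{32} k² = 32×33×65/6 = 11440
∑_{k=33}^{49} k² = 40425 - 11440 = 28985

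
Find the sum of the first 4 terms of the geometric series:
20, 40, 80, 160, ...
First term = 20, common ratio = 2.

Sₙ = a(1 - rⁿ) / (1 - r)
S_4 = 20(1 - 2^4) / (1 - 2)
S_4 = 20(1 - 16) / (-1)
S_4 = 300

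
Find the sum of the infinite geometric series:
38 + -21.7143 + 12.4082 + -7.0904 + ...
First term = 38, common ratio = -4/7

For |r| < 1, S = a / (1 - r)
S = 38 / (1 - (-4/7))
S = 38 / (11/7)
S = 266/11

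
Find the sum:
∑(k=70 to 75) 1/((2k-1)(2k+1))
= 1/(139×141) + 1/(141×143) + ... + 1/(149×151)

Partial fractions: 1/((2k-1)(2k+1)) = (1/2)[1/(2k-1) - 1/(2k+1)]
The series telescopes:
= (1/2)[1/139 - 1/151]
= 6/20989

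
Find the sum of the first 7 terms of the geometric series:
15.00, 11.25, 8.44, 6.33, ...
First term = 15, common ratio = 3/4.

Sₙ = a(1 - rⁿ) / (1 - r)
S_7 = 15(1 - (3/4)^7) / (1 - (3/4))
S_7 = 15(1 - (2187/16384)) / (1/4)
S_7 = 212955/4096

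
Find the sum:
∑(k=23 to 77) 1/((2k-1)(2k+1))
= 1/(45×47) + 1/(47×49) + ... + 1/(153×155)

Partial fractions: 1/((2k-1)(2k+1)) = (1/2)[1/(2k-1) - 1/(2k+1)]
The series telescopes:
= (1/2)[1/45 - 1/155]
= 11/1395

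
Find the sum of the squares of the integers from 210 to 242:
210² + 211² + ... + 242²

Use ∑_{k=1}^{n} k² = n(n+1)(2n+1)/6, then subtract the first 209 terms.
∑_{k=1}^{242} k² = 242×243×485/6 = 4753485
∑_{k=1}^{209} k² = 209×210×419/6 = 3064985
∑_{k=210}^{242} k² = 4753485 - 3064985 = 1688500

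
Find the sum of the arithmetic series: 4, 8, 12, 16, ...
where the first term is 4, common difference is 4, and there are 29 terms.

Sₙ = n/2 × (first + last)
Last term = a + (n-1)d = 4 + (29-1)×4 = 116
S_29 = 29/2 × (4 + 116)
S_29 = 29/2 × 120 = 1740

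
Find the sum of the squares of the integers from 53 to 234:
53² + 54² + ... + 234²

Use ∑_{k=1}^{n} k² = n(n+1)(2n+1)/6, then subtract the first 52 terms.
∑_{k=1}^{234} k² = 234×235×469/6 = 4298385
∑_{k=1}^{52} k² = 52×53×105/6 = 48230
∑_{k=53}^{234} k² = 4298385 - 48230 = 4250155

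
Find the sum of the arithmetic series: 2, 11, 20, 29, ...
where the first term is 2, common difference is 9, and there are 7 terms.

Sₙ = n/2 × (first + last)
Last term = a + (n-1)d = 2 + (7-1)×9 = 56
S_7 = 7/2 × (2 + 56)
S_7 = 7/2 × 58 = 203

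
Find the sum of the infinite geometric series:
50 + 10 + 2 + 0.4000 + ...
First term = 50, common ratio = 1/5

For |r| < 1, S = a / (1 - r)
S = 50 / (1 - (1/5))
S = 50 / (4/5)
S = 125/2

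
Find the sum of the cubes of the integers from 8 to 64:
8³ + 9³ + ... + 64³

Use ∑_{k=1}^{n} k³ = [n(n+1)/2]², then subtract the first 7 terms.
∑_{k=1}^{64} k³ = [64×65/2]² = 2080² = 4326400
∑_{k=1}^{7} k³ = [7×8/2]² = 28² = 784
∑_{k=8}^{64} k³ = 4326400 - 784 = 4325616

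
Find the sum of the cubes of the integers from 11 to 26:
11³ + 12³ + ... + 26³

Use ∑_{k=1}^{n} k³ = [n(n+1)/2]², then subtract the first 10 terms.
∑_{k=1}^{26} k³ = [26×27/2]² = 351² = 123201
∑_{k=1}^{10} k³ = [10×11/2]² = 55² = 3025
∑_{k=11}^{26} k³ = 123201 - 3025 = 120176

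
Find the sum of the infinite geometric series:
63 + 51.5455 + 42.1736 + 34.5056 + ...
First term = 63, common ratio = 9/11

For |r| < 1, S = a / (1 - r)
S = 63 / (1 - (9/11))
S = 63 / (2/11)
S = 693/2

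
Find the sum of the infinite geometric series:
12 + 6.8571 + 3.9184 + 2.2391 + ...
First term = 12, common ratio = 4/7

For |r| < 1, S = a / (1 - r)
S = 12 / (1 - (4/7))
S = 12 / (3/7)
S = 28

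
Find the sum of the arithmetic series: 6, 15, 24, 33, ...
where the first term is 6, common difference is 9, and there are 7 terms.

Sₙ = n/2 × (first + last)
Last term = a + (n-1)d = 6 + (7-1)×9 = 60
S_7 = 7/2 × (6 + 60)
S_7 = 7/2 × 66 = 231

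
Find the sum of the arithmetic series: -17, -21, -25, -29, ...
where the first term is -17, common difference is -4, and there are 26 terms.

Sₙ = n/2 × (first + last)
Last term = a + (n-1)d = -17 + (26-1)×(-4) = -117
S_26 = 26/2 × (-17 + (-117))
S_26 = 26/2 × (-134) = -1742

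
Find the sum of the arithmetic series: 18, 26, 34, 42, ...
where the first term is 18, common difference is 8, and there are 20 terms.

Sₙ = n/2 × (first + last)
Last term = a + (n-1)d = 18 + (20-1)×8 = 170
S_20 = 20/2 × (18 + 170)
S_20 = 20/2 × 188 = 1880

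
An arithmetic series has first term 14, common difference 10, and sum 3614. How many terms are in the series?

Using S = n/2 × [2a + (n-1)d]
3614 = n/2 × [2(14) + (n-1)(10)]
3614 = n/2 × [28 + 10n - 10]
7228 = n × [18 + 10n]
10n² + (18)n - 7228 = 0
Discriminant: Δ = (18)² - 4(10)(-7228) = 324 + 289120 = 289444
√Δ = 538
n = [-(18) + √Δ] / (2·10) = (-18 + 538) / 20 = 520 / 20 = 26
(The negative root is discarded since n must be a positive integer.)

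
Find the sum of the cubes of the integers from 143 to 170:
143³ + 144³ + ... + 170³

Use ∑_{k=1}^{n} k³ = [n(n+1)/2]², then subtract the first 142 terms.
∑_{k=1}^{170} k³ = [170×171/2]² = 14535² = 211266225
∑_{k=1}^{142} k³ = [142×143/2]² = 10153² = 103083409
∑_{k=143}^{170} k³ = 211266225 - 103083409 = 108182816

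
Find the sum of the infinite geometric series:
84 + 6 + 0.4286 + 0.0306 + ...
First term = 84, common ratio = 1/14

For |r| < 1, S = a / (1 - r)
S = 84 / (1 - (1/14))
S = 84 / (13/14)
S = 1176/13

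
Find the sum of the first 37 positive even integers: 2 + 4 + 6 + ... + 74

Sum of first n even numbers = n(n+1)
= 37×38
= 1406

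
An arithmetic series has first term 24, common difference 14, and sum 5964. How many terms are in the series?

Using S = n/2 × [2a + (n-1)d]
5964 = n/2 × [2(24) + (n-1)(14)]
5964 = n/2 × [48 + 14n - 14]
11928 = n × [34 + 14n]
14n² + (34)n - 11928 = 0
Discriminant: Δ = (34)² - 4(14)(-11928) = 1156 + 667968 = 669124
√Δ = 818
n = [-(34) + √Δ] / (2·14) = (-34 + 818) / 28 = 784 / 28 = 28
(The negative root is discarded since n must be a positive integer.)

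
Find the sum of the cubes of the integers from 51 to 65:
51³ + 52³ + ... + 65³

Use ∑_{k=1}^{n} k³ = [n(n+1)/2]², then subtract the first 50 terms.
∑_{k=1}^{65} k³ = [65×66/2]² = 2145² = 4601025
∑_{k=1}^{50} k³ = [50×51/2]² = 1275² = 1625625
∑_{k=51}^{65} k³ = 4601025 - 1625625 = 2975400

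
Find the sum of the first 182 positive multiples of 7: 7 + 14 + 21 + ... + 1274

Factor out 7: = 7(1 + 2 + ... + 182) = 7 × n(n+1)/2
= 7 × 182×183/2
= 7 × 16653
= 116571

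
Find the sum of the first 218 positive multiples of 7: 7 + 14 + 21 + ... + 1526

Factor out 7: = 7(1 + 2 + ... + 218) = 7 × n(n+1)/2
= 7 × 218×219/2
= 7 × 23871
= 167097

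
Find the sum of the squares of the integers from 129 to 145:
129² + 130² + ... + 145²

Use ∑_{k=1}^{n} k² = n(n+1)(2n+1)/6, then subtract the first 128 terms.
∑_{k=1}^{145} k² = 145×146×291/6 = 1026745
∑_{k=1}^{128} k² = 128×129×257/6 = 707264
∑_{k=129}^{145} k² = 1026745 - 707264 = 319481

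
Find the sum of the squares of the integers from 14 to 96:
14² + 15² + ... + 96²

Use ∑_{k=1}^{n} k² = n(n+1)(2n+1)/6, then subtract the first 13 terms.
∑_{k=1}^{96} k² = 96×97×193/6 = 299536
∑_{k=1}^{13} k² = 13×14×27/6 = 819
∑_{k=14}^{96} k² = 299536 - 819 = 298717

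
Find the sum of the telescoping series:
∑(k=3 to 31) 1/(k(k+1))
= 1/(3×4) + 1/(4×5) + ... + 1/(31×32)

Partial fractions: 1/(k(k+1)) = 1/k - 1/(k+1)
The series telescopes:
= (1/3 - 1/4) + (1/4 - 1/5) + ... + (1/31 - 1/32)
= 1/3 - 1/32
= 29/96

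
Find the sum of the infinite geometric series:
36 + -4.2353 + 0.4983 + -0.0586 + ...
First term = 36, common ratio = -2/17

For |r| < 1, S = a / (1 - r)
S = 36 / (1 - (-2/17))
S = 36 / (19/17)
S = 612/19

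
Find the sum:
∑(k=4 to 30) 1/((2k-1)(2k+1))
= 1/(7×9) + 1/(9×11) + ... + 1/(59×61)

Partial fractions: 1/((2k-1)(2k+1)) = (1/2)[1/(2k-1) - 1/(2k+1)]
The series telescopes:
= (1/2)[1/7 - 1/61]
= 27/427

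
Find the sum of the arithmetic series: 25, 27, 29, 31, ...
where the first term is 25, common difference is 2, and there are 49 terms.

Sₙ = n/2 × (first + last)
Last term = a + (n-1)d = 25 + (49-1)×2 = 121
S_49 = 49/2 × (25 + 121)
S_49 = 49/2 × 146 = 3577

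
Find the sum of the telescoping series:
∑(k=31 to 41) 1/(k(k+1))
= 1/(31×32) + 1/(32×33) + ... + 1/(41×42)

Partial fractions: 1/(k(k+1)) = 1/k - 1/(k+1)
The series telescopes:
= (1/31 - 1/32) + (1/32 - 1/33) + ... + (1/41 - 1/42)
= 1/31 - 1/42
= 11/1302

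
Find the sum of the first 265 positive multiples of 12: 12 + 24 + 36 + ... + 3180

Factor out 12: = 12(1 + 2 + ... + 265) = 12 × n(n+1)/2
= 12 × 265×266/2
= 12 × 35245
= 422940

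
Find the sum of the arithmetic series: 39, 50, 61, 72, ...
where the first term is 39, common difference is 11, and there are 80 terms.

Sₙ = n/2 × (first + last)
Last term = a + (n-1)d = 39 + (80-1)×11 = 908
S_80 = 80/2 × (39 + 908)
S_80 = 80/2 × 947 = 37880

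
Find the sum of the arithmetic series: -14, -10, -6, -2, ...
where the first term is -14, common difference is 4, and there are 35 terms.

Sₙ = n/2 × (first + last)
Last term = a + (n-1)d = -14 + (35-1)×4 = 122
S_35 = 35/2 × (-14 + 122)
S_35 = 35/2 × 108 = 1890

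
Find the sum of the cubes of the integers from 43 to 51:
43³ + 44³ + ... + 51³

Use ∑_{k=1}^{n} k³ = [n(n+1)/2]², then subtract the first 42 terms.
∑_{k=1}^{51} k³ = [51×52/2]² = 1326² = 1758276
∑_{k=1}^{42} k³ = [42×43/2]² = 903² = 815409
∑_{k=43}^{51} k³ = 1758276 - 815409 = 942867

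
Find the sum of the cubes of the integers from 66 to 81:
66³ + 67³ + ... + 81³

Use ∑_{k=1}^{n} k³ = [n(n+1)/2]², then subtract the first 65 terms.
∑_{k=1}^{81} k³ = [81×82/2]² = 3321² = 11029041
∑_{k=1}^{65} k³ = [65×66/2]² = 2145² = 4601025
∑_{k=66}^{81} k³ = 11029041 - 4601025 = 6428016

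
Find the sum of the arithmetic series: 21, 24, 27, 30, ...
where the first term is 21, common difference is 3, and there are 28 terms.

Sₙ = n/2 × (first + last)
Last term = a + (n-1)d = 21 + (28-1)×3 = 102
S_28 = 28/2 × (21 + 102)
S_28 = 28/2 × 123 = 1722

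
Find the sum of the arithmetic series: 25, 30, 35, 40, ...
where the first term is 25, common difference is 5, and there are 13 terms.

Sₙ = n/2 × (first + last)
Last term = a + (n-1)d = 25 + (13-1)×5 = 85
S_13 = 13/2 × (25 + 85)
S_13 = 13/2 × 110 = 715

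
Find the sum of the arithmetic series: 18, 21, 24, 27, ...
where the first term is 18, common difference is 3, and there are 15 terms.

Sₙ = n/2 × (first + last)
Last term = a + (n-1)d = 18 + (15-1)×3 = 60
S_15 = 15/2 × (18 + 60)
S_15 = 15/2 × 78 = 585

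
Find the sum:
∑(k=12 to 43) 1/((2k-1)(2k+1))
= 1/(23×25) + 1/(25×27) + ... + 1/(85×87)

Partial fractions: 1/((2k-1)(2k+1)) = (1/2)[1/(2k-1) - 1/(2k+1)]
The series telescopes:
= (1/2)[1/23 - 1/87]
= 32/2001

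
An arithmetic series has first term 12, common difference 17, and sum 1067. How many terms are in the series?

Using S = n/2 × [2a + (n-1)d]
1067 = n/2 × [2(12) + (n-1)(17)]
1067 = n/2 × [24 + 17n - 17]
2134 = n × [7 + 17n]
17n² + (7)n - 2134 = 0
Discriminant: Δ = (7)² - 4(17)(-2134) = 49 + 145112 = 145161
√Δ = 381
n = [-(7) + √Δ] / (2·17) = (-7 + 381) / 34 = 374 / 34 = 11
(The negative root is discarded since n must be a positive integer.)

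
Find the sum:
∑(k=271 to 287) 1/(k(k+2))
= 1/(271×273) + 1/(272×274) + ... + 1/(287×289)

Partial fractions: 1/(k(k+2)) = (1/2)[1/k - 1/(k+2)]
Telescoping leaves the first two and last two terms:
= (1/2)[1/271 + 1/272 - 1/288 - 1/289]
= 9791/45111744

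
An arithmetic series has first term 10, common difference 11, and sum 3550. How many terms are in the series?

Using S = n/2 × [2a + (n-1)d]
3550 = n/2 × [2(10) + (n-1)(11)]
3550 = n/2 × [20 + 11n - 11]
7100 = n × [9 + 11n]
11n² + (9)n - 7100 = 0
Discriminant: Δ = (9)² - 4(11)(-7100) = 81 + 312400 = 312481
√Δ = 559
n = [-(9) + √Δ] / (2·11) = (-9 + 559) / 22 = 550 / 22 = 25
(The negative root is discarded since n must be a positive integer.)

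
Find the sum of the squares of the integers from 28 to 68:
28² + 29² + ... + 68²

Use ∑_{k=1}^{n} k² = n(n+1)(2n+1)/6, then subtract the first 27 terms.
∑_{k=1}^{68} k² = 68×69×137/6 = 107134
∑_{k=1}^{27} k² = 27×28×55/6 = 6930
∑_{k=28}^{68} k² = 107134 - 6930 = 100204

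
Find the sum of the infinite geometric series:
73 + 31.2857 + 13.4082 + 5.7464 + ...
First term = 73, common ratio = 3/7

For |r| < 1, S = a / (1 - r)
S = 73 / (1 - (3/7))
S = 73 / (4/7)
S = 511/4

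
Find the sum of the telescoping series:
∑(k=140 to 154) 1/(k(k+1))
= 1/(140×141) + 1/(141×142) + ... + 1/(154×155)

Partial fractions: 1/(k(k+1)) = 1/k - 1/(k+1)
The series telescopes:
= (1/140 - 1/141) + (1/141 - 1/142) + ... + (1/154 - 1/155)
= 1/140 - 1/155
= 3/4340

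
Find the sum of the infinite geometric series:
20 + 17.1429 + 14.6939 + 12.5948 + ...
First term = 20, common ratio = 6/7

For |r| < 1, S = a / (1 - r)
S = 20 / (1 - (6/7))
S = 20 / (1/7)
S = 140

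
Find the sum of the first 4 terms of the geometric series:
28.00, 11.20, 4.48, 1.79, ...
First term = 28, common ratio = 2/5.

Sₙ = a(1 - rⁿ) / (1 - r)
S_4 = 28(1 - (2/5)^4) / (1 - (2/5))
S_4 = 28(1 - (16/625)) / (3/5)
S_4 = 5684/125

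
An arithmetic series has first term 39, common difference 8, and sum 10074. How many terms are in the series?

Using S = n/2 × [2a + (n-1)d]
10074 = n/2 × [2(39) + (n-1)(8)]
10074 = n/2 × [78 + 8n - 8]
20148 = n × [70 + 8n]
8n² + (70)n - 20148 = 0
Discriminant: Δ = (70)² - 4(8)(-20148) = 4900 + 644736 = 649636
√Δ = 806
n = [-(70) + √Δ] / (2·8) = (-70 + 806) / 16 = 736 / 16 = 46
(The negative root is discarded since n must be a positive integer.)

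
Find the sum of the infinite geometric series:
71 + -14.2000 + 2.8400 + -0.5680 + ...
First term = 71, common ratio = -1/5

For |r| < 1, S = a / (1 - r)
S = 71 / (1 - (-1/5))
S = 71 / (6/5)
S = 355/6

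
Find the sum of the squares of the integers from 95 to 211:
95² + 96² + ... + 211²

Use ∑_{k=1}^{n} k² = n(n+1)(2n+1)/6, then subtract the first 94 terms.
∑_{k=1}^{211} k² = 211×212×423/6 = 3153606
∑_{k=1}^{94} k² = 94×95×189/6 = 281295
∑_{k=95}^{211} k² = 3153606 - 281295 = 2872311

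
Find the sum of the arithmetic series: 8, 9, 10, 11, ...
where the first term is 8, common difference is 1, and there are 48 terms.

Sₙ = n/2 × (first + last)
Last term = a + (n-1)d = 8 + (48-1)×1 = 55
S_48 = 48/2 × (8 + 55)
S_48 = 48/2 × 63 = 1512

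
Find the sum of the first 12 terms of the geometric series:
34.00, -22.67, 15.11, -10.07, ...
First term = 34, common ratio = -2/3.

Sₙ = a(1 - rⁿ) / (1 - r)
S_12 = 34(1 - (-2/3)^12) / (1 - (-2/3))
S_12 = 34(1 - (4096/531441)) / (5/3)
S_12 = 3585946/177147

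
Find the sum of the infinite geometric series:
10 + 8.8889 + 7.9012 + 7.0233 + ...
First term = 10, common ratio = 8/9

For |r| < 1, S = a / (1 - r)
S = 10 / (1 - (8/9))
S = 10 / (1/9)
S = 90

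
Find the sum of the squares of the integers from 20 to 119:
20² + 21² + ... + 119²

Use ∑_{k=1}^{n} k² = n(n+1)(2n+1)/6, then subtract the first 19 terms.
∑_{k=1}^{119} k² = 119×120×239/6 = 568820
∑_{k=1}^{19} k² = 19×20×39/6 = 2470
∑_{k=20}^{119} k² = 568820 - 2470 = 566350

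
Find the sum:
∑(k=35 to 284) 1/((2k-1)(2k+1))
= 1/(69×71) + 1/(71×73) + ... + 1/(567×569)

Partial fractions: 1/((2k-1)(2k+1)) = (1/2)[1/(2k-1) - 1/(2k+1)]
The series telescopes:
= (1/2)[1/69 - 1/569]
= 250/39261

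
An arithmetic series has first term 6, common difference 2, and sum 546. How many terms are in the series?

Using S = n/2 × [2a + (n-1)d]
546 = n/2 × [2(6) + (n-1)(2)]
546 = n/2 × [12 + 2n - 2]
1092 = n × [10 + 2n]
2n² + (10)n - 1092 = 0
Discriminant: Δ = (10)² - 4(2)(-1092) = 100 + 8736 = 8836
√Δ = 94
n = [-(10) + √Δ] / (2·2) = (-10 + 94) / 4 = 84 / 4 = 21
(The negative root is discarded since n must be a positive integer.)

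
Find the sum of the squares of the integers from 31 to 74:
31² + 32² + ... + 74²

Use ∑_{k=1}^{n} k² = n(n+1)(2n+1)/6, then subtract the first 30 terms.
∑_{k=1}^{74} k² = 74×75×149/6 = 137825
∑_{k=1}^{30} k² = 30×31×61/6 = 9455
∑_{k=31}^{74} k² = 137825 - 9455 = 128370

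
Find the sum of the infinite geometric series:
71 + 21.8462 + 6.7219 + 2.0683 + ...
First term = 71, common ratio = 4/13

For |r| < 1, S = a / (1 - r)
S = 71 / (1 - (4/13))
S = 71 / (9/13)
S = 923/9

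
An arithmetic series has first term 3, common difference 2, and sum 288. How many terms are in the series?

Using S = n/2 × [2a + (n-1)d]
288 = n/2 × [2(3) + (n-1)(2)]
288 = n/2 × [6 + 2n - 2]
576 = n × [4 + 2n]
2n² + (4)n - 576 = 0
Discriminant: Δ = (4)² - 4(2)(-576) = 16 + 4608 = 4624
√Δ = 68
n = [-(4) + √Δ] / (2·2) = (-4 + 68) / 4 = 64 / 4 = 16
(The negative root is discarded since n must be a positive integer.)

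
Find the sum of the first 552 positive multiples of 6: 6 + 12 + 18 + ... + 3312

Factor out 6: = 6(1 + 2 + ... + 552) = 6 × n(n+1)/2
= 6 × 552×553/2
= 6 × 152628
= 915768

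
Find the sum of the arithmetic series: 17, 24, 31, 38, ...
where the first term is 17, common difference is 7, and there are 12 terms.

Sₙ = n/2 × (first + last)
Last term = a + (n-1)d = 17 + (12-1)×7 = 94
S_12 = 12/2 × (17 + 94)
S_12 = 12/2 × 111 = 666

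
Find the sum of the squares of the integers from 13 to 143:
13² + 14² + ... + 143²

Use ∑_{k=1}^{n} k² = n(n+1)(2n+1)/6, then subtract the first 12 terms.
∑_{k=1}^{143} k² = 143×144×287/6 = 984984
∑_{k=1}^{12} k² = 12×13×25/6 = 650
∑_{k=13}^{143} k² = 984984 - 650 = 984334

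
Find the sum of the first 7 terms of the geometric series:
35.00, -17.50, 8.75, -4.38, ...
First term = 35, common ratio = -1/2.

Sₙ = a(1 - rⁿ) / (1 - r)
S_7 = 35(1 - (-1/2)^7) / (1 - (-1/2))
S_7 = 35(1 - (-1/128)) / (3/2)
S_7 = 1505/64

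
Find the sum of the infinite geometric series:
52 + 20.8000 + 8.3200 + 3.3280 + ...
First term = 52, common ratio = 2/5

For |r| < 1, S = a / (1 - r)
S = 52 / (1 - (2/5))
S = 52 / (3/5)
S = 260/3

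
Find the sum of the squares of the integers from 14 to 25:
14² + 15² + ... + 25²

Use ∑_{k=1}^{n} k² = n(n+1)(2n+1)/6, then subtract the first 13 terms.
∑_{k=1}^{25} k² = 25×26×51/6 = 5525
∑_{k=1}^{13} k² = 13×14×27/6 = 819
∑_{k=14}^{25} k² = 5525 - 819 = 4706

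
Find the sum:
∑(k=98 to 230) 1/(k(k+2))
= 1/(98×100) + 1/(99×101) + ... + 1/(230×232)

Partial fractions: 1/(k(k+2)) = (1/2)[1/k - 1/(k+2)]
Telescoping leaves the first two and last two terms:
= (1/2)[1/98 + 1/99 - 1/231 - 1/232]
= 13129/2250864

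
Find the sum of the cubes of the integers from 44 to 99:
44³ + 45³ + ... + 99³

Use ∑_{k=1}^{n} k³ = [n(n+1)/2]², then subtract the first 43 terms.
∑_{k=1}^{99} k³ = [99×100/2]² = 4950² = 24502500
∑_{k=1}^{43} k³ = [43×44/2]² = 946² = 894916
∑_{k=44}^{99} k³ = 24502500 - 894916 = 23607584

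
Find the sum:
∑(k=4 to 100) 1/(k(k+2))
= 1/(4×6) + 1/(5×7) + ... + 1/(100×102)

Partial fractions: 1/(k(k+2)) = (1/2)[1/k - 1/(k+2)]
Telescoping leaves the first two and last two terms:
= (1/2)[1/4 + 1/5 - 1/101 - 1/102]
= 44329/206040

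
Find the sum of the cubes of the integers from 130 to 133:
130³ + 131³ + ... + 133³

Use ∑_{k=1}^{n} k³ = [n(n+1)/2]², then subtract the first 129 terms.
∑_{k=1}^{133} k³ = [133×134/2]² = 8911² = 79405921
∑_{k=1}^{129} k³ = [129×130/2]² = 8385² = 70308225
∑_{k=130}^{133} k³ = 79405921 - 70308225 = 9097696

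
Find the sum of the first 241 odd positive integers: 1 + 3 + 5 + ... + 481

Sum of first n odd numbers = n²
= 241²
= 58081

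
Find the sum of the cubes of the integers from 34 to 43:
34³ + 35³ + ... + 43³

Use ∑_{k=1}^{n} k³ = [n(n+1)/2]², then subtract the first 33 terms.
∑_{k=1}^{43} k³ = [43×44/2]² = 946² = 894916
∑_{k=1}^{33} k³ = [33×34/2]² = 561² = 314721
∑_{k=34}^{43} k³ = 894916 - 314721 = 580195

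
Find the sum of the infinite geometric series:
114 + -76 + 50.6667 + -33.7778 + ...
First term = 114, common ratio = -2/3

For |r| < 1, S = a / (1 - r)
S = 114 / (1 - (-2/3))
S = 114 / (5/3)
S = 342/5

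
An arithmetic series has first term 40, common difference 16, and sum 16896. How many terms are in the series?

Using S = n/2 × [2a + (n-1)d]
16896 = n/2 × [2(40) + (n-1)(16)]
16896 = n/2 × [80 + 16n - 16]
33792 = n × [64 + 16n]
16n² + (64)n - 33792 = 0
Discriminant: Δ = (64)² - 4(16)(-33792) = 4096 + 2162688 = 2166784
√Δ = 1472
n = [-(64) + √Δ] / (2·16) = (-64 + 1472) / 32 = 1408 / 32 = 44
(The negative root is discarded since n must be a positive integer.)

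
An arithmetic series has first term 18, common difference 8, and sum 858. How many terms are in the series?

Using S = n/2 × [2a + (n-1)d]
858 = n/2 × [2(18) + (n-1)(8)]
858 = n/2 × [36 + 8n - 8]
1716 = n × [28 + 8n]
8n² + (28)n - 1716 = 0
Discriminant: Δ = (28)² - 4(8)(-1716) = 784 + 54912 = 55696
√Δ = 236
n = [-(28) + √Δ] / (2·8) = (-28 + 236) / 16 = 208 / 16 = 13
(The negative root is discarded since n must be a positive integer.)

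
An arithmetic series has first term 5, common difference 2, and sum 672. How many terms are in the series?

Using S = n/2 × [2a + (n-1)d]
672 = n/2 × [2(5) + (n-1)(2)]
672 = n/2 × [10 + 2n - 2]
1344 = n × [8 + 2n]
2n² + (8)n - 1344 = 0
Discriminant: Δ = (8)² - 4(2)(-1344) = 64 + 10752 = 10816
√Δ = 104
n = [-(8) + √Δ] / (2·2) = (-8 + 104) / 4 = 96 / 4 = 24
(The negative root is discarded since n must be a positive integer.)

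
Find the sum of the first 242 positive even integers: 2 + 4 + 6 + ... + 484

Sum of first n even numbers = n(n+1)
= 242×243
= 58806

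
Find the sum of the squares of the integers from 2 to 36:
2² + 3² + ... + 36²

Use ∑_{k=1}^{n} k² = n(n+1)(2n+1)/6, then subtract the first 1 terms.
∑_{k=1}^{36} k² = 36×37×73/6 = 16206
∑_{k=1}^{1} k² = 1×2×3/6 = 1
∑_{k=2}^{36} k² = 16206 - 1 = 16205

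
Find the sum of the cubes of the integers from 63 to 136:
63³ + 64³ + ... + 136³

Use ∑_{k=1}^{n} k³ = [n(n+1)/2]², then subtract the first 62 terms.
∑_{k=1}^{136} k³ = [136×137/2]² = 9316² = 86787856
∑_{k=1}^{62} k³ = [62×63/2]² = 1953² = 3814209
∑_{k=63}^{136} k³ = 86787856 - 3814209 = 82973647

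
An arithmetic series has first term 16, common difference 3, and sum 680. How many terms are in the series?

Using S = n/2 × [2a + (n-1)d]
680 = n/2 × [2(16) + (n-1)(3)]
680 = n/2 × [32 + 3n - 3]
1360 = n × [29 + 3n]
3n² + (29)n - 1360 = 0
Discriminant: Δ = (29)² - 4(3)(-1360) = 841 + 16320 = 17161
√Δ = 131
n = [-(29) + √Δ] / (2·3) = (-29 + 131) / 6 = 102 / 6 = 17
(The negative root is discarded since n must be a positive integer.)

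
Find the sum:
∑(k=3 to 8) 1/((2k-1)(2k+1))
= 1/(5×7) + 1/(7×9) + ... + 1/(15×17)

Partial fractions: 1/((2k-1)(2k+1)) = (1/2)[1/(2k-1) - 1/(2k+1)]
The series telescopes:
= (1/2)[1/5 - 1/17]
= 6/85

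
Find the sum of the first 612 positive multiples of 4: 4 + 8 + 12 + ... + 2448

Factor out 4: = 4(1 + 2 + ... + 612) = 4 × n(n+1)/2
= 4 × 612×613/2
= 4 × 187578
= 750312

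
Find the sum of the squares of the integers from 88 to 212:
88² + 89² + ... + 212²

Use ∑_{k=1}^{n} k² = n(n+1)(2n+1)/6, then subtract the first 87 terms.
∑_{k=1}^{212} k² = 212×213×425/6 = 3198550
∑_{k=1}^{87} k² = 87×88×175/6 = 223300
∑_{k=88}^{212} k² = 3198550 - 223300 = 2975250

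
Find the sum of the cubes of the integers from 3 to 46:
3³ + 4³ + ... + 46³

Use ∑_{k=1}^{n} k³ = [n(n+1)/2]², then subtract the first 2 terms.
∑_{k=1}^{46} k³ = [46×47/2]² = 1081² = 1168561
∑_{k=1}^{2} k³ = [2×3/2]² = 3² = 9
∑_{k=3}^{46} k³ = 1168561 - 9 = 1168552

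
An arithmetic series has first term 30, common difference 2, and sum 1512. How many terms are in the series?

Using S = n/2 × [2a + (n-1)d]
1512 = n/2 × [2(30) + (n-1)(2)]
1512 = n/2 × [60 + 2n - 2]
3024 = n × [58 + 2n]
2n² + (58)n - 3024 = 0
Discriminant: Δ = (58)² - 4(2)(-3024) = 3364 + 24192 = 27556
√Δ = 166
n = [-(58) + √Δ] / (2·2) = (-58 + 166) / 4 = 108 / 4 = 27
(The negative root is discarded since n must be a positive integer.)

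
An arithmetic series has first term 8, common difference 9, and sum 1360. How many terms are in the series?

Using S = n/2 × [2a + (n-1)d]
1360 = n/2 × [2(8) + (n-1)(9)]
1360 = n/2 × [16 + 9n - 9]
2720 = n × [7 + 9n]
9n² + (7)n - 2720 = 0
Discriminant: Δ = (7)² - 4(9)(-2720) = 49 + 97920 = 97969
√Δ = 313
n = [-(7) + √Δ] / (2·9) = (-7 + 313) / 18 = 306 / 18 = 17
(The negative root is discarded since n must be a positive integer.)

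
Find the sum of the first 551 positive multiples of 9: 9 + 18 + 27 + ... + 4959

Factor out 9: = 9(1 + 2 + ... + 551) = 9 × n(n+1)/2
= 9 × 551×552/2
= 9 × 152076
= 1368684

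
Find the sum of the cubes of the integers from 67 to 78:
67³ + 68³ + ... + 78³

Use ∑_{k=1}^{n} k³ = [n(n+1)/2]², then subtract the first 66 terms.
∑_{k=1}^{78} k³ = [78×79/2]² = 3081² = 9492561
∑_{k=1}^{66} k³ = [66×67/2]² = 2211² = 4888521
∑_{k=67}^{78} k³ = 9492561 - 4888521 = 4604040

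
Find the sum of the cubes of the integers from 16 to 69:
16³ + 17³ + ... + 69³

Use ∑_{k=1}^{n} k³ = [n(n+1)/2]², then subtract the first 15 terms.
∑_{k=1}^{69} k³ = [69×70/2]² = 2415² = 5832225
∑_{k=1}^{15} k³ = [15×16/2]² = 120² = 14400
∑_{k=16}^{69} k³ = 5832225 - 14400 = 5817825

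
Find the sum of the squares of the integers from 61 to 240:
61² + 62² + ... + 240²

Use ∑_{k=1}^{n} k² = n(n+1)(2n+1)/6, then subtract the first 60 terms.
∑_{k=1}^{240} k² = 240×241×481/6 = 4636840
∑_{k=1}^{60} k² = 60×61×121/6 = 73810
∑_{k=61}^{240} k² = 4636840 - 73810 = 4563030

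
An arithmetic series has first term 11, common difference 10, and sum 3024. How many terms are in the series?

Using S = n/2 × [2a + (n-1)d]
3024 = n/2 × [2(11) + (n-1)(10)]
3024 = n/2 × [22 + 10n - 10]
6048 = n × [12 + 10n]
10n² + (12)n - 6048 = 0
Discriminant: Δ = (12)² - 4(10)(-6048) = 144 + 241920 = 242064
√Δ = 492
n = [-(12) + √Δ] / (2·10) = (-12 + 492) / 20 = 480 / 20 = 24
(The negative root is discarded since n must be a positive integer.)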